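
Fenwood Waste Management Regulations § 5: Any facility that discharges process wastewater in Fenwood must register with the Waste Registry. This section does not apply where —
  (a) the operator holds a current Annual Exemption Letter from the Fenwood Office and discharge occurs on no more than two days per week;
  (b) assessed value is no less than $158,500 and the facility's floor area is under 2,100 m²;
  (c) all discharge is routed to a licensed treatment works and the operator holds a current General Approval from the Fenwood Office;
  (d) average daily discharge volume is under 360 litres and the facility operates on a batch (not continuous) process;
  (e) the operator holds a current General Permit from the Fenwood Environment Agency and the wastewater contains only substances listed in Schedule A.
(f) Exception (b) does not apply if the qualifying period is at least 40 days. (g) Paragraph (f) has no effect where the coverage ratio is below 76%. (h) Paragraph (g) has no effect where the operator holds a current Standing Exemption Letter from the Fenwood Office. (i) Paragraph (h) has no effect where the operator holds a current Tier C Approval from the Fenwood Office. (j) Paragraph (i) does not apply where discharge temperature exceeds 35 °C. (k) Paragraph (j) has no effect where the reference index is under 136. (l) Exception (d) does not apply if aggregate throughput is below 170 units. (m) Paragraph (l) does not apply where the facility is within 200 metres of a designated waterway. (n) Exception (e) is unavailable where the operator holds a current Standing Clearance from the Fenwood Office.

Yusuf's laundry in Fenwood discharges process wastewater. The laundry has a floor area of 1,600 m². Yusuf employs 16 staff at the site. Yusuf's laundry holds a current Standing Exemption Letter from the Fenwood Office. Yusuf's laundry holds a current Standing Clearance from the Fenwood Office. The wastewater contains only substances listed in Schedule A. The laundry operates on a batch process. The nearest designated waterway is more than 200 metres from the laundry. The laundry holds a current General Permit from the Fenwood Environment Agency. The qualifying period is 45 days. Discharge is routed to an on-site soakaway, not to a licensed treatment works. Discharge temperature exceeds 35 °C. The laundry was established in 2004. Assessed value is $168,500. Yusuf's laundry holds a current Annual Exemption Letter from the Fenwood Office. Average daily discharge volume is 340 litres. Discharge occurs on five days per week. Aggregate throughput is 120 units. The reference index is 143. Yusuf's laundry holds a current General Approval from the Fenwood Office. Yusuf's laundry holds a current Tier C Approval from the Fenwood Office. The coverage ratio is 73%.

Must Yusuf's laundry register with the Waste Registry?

Yes — Yusuf's laundry must register with the Waste Registry.

Exception (a) does not apply: discharge occurs on five days per week.
All of (b)'s requirements are met (assessed value is $168,500, meeting the $158,500 threshold; the facility's floor area is 1,600 m², under the 2,100 m² limit). Turning to paragraphs (f)–(k): (f) operates against (b): the qualifying period is 45 days, meeting the 40 days threshold. (g) applies (the coverage ratio is 73%, below the 76% limit), but is displaced by (h): (h) operates — a current Standing Exemption Letter is held. (i) is triggered (a current Tier C Approval is held), but is set aside by (j): (j) operates against (i): discharge temperature exceeds 35 °C. (k) is not triggered (the reference index is 143, not under 136), so (j) stands. (b) is therefore removed.
Exception (c) requires that all discharge is routed to a licensed treatment works; but discharge is not routed to a licensed treatment works, so (c) is unavailable.
Exception (d)'s conditions are all satisfied: average daily discharge volume is 340 litres, under the 360 litres limit; the facility operates on a batch process. But applying paragraphs (l)–(m): (l) operates against (d): aggregate throughput is 120 units, below the 170 units limit. (m), which would lift (l), is not engaged — the laundry is more than 200 m from any designated waterway. So (d) is unavailable.
Exception (e) is satisfied on its face — a current General Permit is held; the wastewater is Schedule-A-only. But applying paragraph (n): (n) operates against (e): a current Standing Clearance is held. Exception (e) does not apply.
No exception displaces § 5.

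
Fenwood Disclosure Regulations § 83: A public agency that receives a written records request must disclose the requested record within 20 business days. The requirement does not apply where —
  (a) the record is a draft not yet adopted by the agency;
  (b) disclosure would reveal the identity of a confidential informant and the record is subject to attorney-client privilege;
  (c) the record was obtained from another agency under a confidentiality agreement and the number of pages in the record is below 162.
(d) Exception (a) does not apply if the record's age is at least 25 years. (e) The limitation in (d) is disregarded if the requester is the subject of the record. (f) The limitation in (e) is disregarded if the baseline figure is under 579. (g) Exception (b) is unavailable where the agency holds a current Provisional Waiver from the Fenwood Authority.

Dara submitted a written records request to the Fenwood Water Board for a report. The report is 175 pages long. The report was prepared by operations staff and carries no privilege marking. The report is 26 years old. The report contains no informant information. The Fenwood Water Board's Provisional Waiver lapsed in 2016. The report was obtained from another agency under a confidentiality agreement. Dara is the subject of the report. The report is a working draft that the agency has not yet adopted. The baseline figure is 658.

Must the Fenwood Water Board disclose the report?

All of (a)'s requirements are met (the report is an unadopted draft). Applying paragraphs (d)–(f): (d) is triggered (the record's age is 26 years, meeting the 25 years threshold), but is itself disapplied by (e): (e) operates against (d): Dara is the subject of the report. (f), which would lift (e), is inapplicable — the baseline figure is 658, not under 579. So (a) applies.
Exception (b) does not apply: the report contains no informant information.
Exception (c) fails — the number of pages in the record is 175, not below 162.

No — exception (a) applies; the Fenwood Water Board is not required to disclose the report.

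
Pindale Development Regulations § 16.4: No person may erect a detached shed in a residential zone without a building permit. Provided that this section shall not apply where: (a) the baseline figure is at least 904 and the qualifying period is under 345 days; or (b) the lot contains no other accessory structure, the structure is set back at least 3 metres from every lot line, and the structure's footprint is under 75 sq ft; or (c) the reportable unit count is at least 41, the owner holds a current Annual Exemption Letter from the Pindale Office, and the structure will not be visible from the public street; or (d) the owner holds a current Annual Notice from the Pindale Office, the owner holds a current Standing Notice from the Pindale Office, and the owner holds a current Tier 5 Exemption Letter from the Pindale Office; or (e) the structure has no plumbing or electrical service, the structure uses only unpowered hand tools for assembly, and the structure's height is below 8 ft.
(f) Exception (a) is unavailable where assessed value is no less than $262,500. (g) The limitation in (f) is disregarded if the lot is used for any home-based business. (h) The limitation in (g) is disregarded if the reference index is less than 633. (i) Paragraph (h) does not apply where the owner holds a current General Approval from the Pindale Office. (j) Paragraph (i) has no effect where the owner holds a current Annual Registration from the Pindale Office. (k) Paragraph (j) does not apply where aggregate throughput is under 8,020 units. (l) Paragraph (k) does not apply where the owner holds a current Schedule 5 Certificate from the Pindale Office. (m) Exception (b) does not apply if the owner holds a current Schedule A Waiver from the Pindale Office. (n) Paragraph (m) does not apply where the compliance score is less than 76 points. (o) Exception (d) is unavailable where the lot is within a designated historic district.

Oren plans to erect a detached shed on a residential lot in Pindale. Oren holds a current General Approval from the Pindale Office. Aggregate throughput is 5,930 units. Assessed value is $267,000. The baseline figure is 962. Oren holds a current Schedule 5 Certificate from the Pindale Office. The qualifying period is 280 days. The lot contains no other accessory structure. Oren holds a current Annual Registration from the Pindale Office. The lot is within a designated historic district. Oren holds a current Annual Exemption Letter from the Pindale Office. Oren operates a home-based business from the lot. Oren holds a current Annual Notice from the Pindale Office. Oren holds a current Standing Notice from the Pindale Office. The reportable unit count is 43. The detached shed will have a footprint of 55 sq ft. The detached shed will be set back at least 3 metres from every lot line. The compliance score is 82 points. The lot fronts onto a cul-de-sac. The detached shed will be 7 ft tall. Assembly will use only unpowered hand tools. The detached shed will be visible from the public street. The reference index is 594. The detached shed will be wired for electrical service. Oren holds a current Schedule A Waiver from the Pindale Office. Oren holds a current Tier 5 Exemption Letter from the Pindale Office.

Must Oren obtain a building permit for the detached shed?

All of (a)'s requirements are met (the baseline figure is 962, meeting the 904 threshold; the qualifying period is 280 days, under the 345 days limit). But: (f) operates against (a): assessed value is $267,000, meeting the $262,500 threshold. (g) applies (a home-based business operates on the lot), but is set aside by (h): (h) is engaged — the reference index is 594, less than the 633 limit. (i) would limit (h) — a current General Approval is held — but (j) sets (i) aside: (j) operates against (i): a current Annual Registration is held. (k) is triggered (aggregate throughput is 5,930 units, under the 8,020 units limit), but is set aside by (l): (l) operates against (k): a current Schedule 5 Certificate is held. Exception (a) does not apply.
Exception (b) is satisfied on its face — the lot has no other accessory structure; the setback is at least 3 m on every side; the structure's footprint is 55 sq ft, under the 75 sq ft limit. But applying paragraphs (m)–(n): (m) operates — a current Schedule A Waiver is held. (n), which would lift (m), does not operate here — the compliance score is 82 points, not less than 76 points. (b) is therefore removed.
Exception (c) requires that the structure will not be visible from the public street; but the structure will be visible from the street, so (c) is unavailable.
Exception (d) is satisfied on its face — a current Annual Notice is held; a current Standing Notice is held; a current Tier 5 Exemption Letter is held. However, paragraph (o) must be considered: (o) is engaged — the lot is in a historic district. Exception (d) does not apply.
Exception (e) requires that the structure has no plumbing or electrical service; but electrical service is planned, so (e) is unavailable.
No exception applies. The general rule governs.

Yes — Oren must obtain a building permit.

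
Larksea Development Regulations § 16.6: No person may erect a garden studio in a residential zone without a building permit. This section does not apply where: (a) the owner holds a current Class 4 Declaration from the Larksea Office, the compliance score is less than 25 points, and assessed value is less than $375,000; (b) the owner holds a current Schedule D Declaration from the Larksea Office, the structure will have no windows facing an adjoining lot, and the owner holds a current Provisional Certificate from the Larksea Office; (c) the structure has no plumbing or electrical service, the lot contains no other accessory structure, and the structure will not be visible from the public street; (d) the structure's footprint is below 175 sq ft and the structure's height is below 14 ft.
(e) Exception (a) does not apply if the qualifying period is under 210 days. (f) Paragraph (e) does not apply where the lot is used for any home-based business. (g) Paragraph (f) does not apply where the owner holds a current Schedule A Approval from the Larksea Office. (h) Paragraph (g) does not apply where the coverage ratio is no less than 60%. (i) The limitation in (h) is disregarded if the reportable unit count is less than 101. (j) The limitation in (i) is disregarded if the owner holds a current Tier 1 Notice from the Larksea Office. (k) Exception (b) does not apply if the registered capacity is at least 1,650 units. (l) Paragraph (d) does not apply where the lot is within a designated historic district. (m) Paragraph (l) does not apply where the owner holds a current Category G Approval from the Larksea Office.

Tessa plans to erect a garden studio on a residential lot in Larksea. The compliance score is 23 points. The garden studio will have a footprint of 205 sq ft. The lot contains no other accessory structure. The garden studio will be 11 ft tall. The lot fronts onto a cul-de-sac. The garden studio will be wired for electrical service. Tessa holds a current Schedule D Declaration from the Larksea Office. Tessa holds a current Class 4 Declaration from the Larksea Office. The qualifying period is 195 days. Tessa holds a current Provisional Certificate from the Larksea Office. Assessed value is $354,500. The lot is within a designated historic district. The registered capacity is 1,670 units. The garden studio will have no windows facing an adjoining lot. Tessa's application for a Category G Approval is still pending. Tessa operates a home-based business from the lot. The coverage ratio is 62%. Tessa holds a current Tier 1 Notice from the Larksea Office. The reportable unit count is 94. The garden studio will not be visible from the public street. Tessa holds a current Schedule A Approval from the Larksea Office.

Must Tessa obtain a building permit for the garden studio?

Exception (a) is satisfied on its face — a current Class 4 Declaration is held; the compliance score is 23 points, less than the 25 points limit; assessed value is $354,500, less than the $375,000 limit. Applying paragraphs (e)–(j): (e) would limit (a) — the qualifying period is 195 days, under the 210 days limit — but (f) sets (e) aside: (f) is engaged — a home-based business operates on the lot. (g) would limit (f) — a current Schedule A Approval is held — but (h) sets (g) aside: (h) is engaged — the coverage ratio is 62%, meeting the 60% threshold. (i) operates (the reportable unit count is 94, less than the 101 limit), but yields to (j): (j) operates against (i): a current Tier 1 Notice is held. (a) remains available.
Exception (b)'s conditions are all satisfied: a current Schedule D Declaration is held; no windows face an adjoining lot; a current Provisional Certificate is held. However, paragraph (k) must be considered: (k) operates against (b): the registered capacity is 1,670 units, meeting the 1,650 units threshold. So (b) is unavailable.
Exception (c) does not apply: electrical service is planned.
Exception (d) requires that the structure's footprint is below 175 sq ft; but the structure's footprint is 205 sq ft, not below 175 sq ft, so (d) is unavailable.

No — exception (a) applies; Tessa does not need a building permit.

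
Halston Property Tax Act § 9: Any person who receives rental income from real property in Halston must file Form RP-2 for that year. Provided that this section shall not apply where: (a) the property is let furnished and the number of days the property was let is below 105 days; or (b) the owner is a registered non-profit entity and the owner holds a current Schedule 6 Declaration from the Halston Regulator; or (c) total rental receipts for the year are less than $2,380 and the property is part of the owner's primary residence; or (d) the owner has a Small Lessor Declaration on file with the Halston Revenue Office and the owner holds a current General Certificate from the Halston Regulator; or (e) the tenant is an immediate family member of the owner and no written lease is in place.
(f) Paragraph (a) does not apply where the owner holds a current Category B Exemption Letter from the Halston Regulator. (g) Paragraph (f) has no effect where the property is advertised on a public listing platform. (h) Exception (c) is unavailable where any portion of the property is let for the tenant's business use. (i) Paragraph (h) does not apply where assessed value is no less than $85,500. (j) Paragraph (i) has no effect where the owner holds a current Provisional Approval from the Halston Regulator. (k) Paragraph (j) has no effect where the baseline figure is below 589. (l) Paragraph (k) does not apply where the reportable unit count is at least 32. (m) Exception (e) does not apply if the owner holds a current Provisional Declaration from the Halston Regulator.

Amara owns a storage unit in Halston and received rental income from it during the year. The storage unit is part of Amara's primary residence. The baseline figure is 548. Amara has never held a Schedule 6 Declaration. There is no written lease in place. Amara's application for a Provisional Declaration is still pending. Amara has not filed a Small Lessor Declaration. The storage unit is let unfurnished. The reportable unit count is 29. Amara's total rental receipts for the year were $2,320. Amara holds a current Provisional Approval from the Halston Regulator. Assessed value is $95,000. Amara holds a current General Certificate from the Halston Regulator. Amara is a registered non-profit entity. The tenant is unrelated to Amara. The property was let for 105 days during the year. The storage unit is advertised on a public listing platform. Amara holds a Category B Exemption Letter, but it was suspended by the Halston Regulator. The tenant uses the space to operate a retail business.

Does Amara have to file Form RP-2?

No — exception (c) applies; Amara is not required to file Form RP-2.

Exception (a) fails — the property is let unfurnished.
Exception (b) does not apply: there is no Schedule 6 Declaration in force.
Exception (c): total rental receipts for the year are $2,320, less than the $2,380 limit; the storage unit is part of the primary residence — every condition holds. Under paragraphs (h)–(l): (h) is triggered (the space is let for business use), but is overridden by (i): (i) operates against (h): assessed value is $95,000, meeting the $85,500 threshold. (j) would limit (i) — a current Provisional Approval is held — but (k) sets (j) aside: (k) operates against (j): the baseline figure is 548, below the 589 limit. (l), which would lift (k), does not operate here — the reportable unit count is 29, short of 32. So (c) applies.
Exception (d) does not apply: no Small Lessor Declaration is on file.
Exception (e) fails — the tenant is unrelated to the owner.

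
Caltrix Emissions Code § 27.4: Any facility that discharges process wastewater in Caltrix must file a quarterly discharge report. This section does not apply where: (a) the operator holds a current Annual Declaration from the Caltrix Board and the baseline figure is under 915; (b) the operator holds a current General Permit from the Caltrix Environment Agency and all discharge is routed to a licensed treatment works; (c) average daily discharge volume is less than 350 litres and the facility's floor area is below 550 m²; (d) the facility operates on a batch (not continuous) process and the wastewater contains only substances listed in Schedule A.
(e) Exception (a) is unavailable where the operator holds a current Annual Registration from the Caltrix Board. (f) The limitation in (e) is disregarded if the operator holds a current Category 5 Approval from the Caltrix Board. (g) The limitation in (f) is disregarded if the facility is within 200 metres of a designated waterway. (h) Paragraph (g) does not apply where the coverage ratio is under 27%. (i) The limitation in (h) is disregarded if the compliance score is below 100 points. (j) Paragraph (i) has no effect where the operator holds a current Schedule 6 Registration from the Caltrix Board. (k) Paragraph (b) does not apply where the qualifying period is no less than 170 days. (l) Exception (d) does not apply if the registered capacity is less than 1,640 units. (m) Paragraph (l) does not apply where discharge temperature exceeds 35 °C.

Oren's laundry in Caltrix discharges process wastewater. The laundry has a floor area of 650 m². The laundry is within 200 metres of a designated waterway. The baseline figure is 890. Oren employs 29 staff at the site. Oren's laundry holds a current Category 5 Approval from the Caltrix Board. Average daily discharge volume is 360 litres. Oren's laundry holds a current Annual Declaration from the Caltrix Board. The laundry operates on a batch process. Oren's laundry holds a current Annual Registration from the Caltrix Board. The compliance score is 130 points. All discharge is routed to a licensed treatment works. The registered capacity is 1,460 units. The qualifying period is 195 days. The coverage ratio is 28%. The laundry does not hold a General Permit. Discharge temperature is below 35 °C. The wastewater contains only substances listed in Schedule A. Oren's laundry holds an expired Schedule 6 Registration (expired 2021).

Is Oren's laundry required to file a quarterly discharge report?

Exception (a) is satisfied on its face — a current Annual Declaration is held; the baseline figure is 890, under the 915 limit. However, paragraphs (e)–(j) must be considered: (e) operates — a current Annual Registration is held. (f) would limit (e) — a current Category 5 Approval is held — but (g) sets (f) aside: (g) operates against (f): the laundry is within 200 m of a designated waterway. (h) does not operate here (the coverage ratio is 28%, not under 27%), so (g) stands. So (a) is unavailable.
Exception (b) requires that the operator holds a current General Permit from the Caltrix Environment Agency; but no General Permit is held, so (b) is unavailable.
Exception (c) fails — average daily discharge volume is 360 litres, not less than 350 litres.
Exception (d): the facility operates on a batch process; the wastewater is Schedule-A-only — every condition holds. But: (l) operates against (d): the registered capacity is 1,460 units, less than the 1,640 units limit. (m) is not engaged (discharge temperature is below 35 °C), so (l) stands. Exception (d) does not apply.
None of the exceptions is available; § 27.4 applies in full.

Yes — Oren's laundry must file a quarterly discharge report.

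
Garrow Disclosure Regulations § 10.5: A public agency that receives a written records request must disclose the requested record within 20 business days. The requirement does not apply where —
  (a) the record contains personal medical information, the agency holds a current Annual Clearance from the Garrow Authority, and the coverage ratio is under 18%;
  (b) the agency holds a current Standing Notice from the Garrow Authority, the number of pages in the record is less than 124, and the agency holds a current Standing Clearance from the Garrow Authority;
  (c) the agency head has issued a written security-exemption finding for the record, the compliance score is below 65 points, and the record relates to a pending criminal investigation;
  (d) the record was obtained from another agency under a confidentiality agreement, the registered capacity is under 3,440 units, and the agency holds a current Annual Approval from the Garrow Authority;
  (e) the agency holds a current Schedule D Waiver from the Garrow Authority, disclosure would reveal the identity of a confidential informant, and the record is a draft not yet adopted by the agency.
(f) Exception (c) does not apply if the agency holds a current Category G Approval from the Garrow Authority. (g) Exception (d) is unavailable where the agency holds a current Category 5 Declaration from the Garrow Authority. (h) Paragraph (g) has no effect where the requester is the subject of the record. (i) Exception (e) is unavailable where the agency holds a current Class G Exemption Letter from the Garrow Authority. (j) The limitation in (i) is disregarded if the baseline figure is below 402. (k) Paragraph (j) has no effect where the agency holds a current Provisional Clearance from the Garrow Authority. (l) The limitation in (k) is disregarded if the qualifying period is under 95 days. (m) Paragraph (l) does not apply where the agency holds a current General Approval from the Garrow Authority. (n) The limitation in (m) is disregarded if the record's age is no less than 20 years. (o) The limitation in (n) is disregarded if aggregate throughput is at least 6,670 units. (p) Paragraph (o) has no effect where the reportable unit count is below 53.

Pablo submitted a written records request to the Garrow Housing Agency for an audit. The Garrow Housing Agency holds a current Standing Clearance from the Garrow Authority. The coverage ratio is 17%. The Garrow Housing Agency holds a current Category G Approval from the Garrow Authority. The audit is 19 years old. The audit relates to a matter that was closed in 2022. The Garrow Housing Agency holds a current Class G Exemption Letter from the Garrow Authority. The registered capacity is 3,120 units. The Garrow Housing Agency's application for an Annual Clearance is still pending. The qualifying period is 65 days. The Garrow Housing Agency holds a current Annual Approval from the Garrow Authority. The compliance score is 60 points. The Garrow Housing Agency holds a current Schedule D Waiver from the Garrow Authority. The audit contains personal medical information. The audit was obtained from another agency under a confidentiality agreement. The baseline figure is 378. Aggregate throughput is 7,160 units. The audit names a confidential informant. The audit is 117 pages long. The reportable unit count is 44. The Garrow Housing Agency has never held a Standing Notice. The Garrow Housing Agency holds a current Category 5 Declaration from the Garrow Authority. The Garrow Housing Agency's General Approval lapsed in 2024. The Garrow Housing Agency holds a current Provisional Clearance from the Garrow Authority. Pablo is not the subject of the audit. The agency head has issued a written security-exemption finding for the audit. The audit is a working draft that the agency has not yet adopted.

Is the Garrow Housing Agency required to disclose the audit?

No — exception (e) applies; the Garrow Housing Agency is not required to disclose the audit.

Exception (a) requires that the agency holds a current Annual Clearance from the Garrow Authority; but there is no Annual Clearance in force, so (a) is unavailable.
Exception (b) fails — there is no Standing Notice in force.
Exception (c) requires that the record relates to a pending criminal investigation; but the audit relates to a closed matter, so (c) is unavailable.
Exception (d)'s conditions are all satisfied: the audit was obtained under a confidentiality agreement; the registered capacity is 3,120 units, under the 3,440 units limit; a current Annual Approval is held. But: (g) operates against (d): a current Category 5 Declaration is held. (h), which would lift (g), is not engaged — Pablo is not the subject of the audit. (d) is therefore removed.
Exception (e) is satisfied on its face — a current Schedule D Waiver is held; the audit names a confidential informant; the audit is an unadopted draft. Applying paragraphs (i)–(p): (i) operates (a current Class G Exemption Letter is held), but is displaced by (j): (j) operates against (i): the baseline figure is 378, below the 402 limit. (k) would limit (j) — a current Provisional Clearance is held — but (l) sets (k) aside: (l) applies — the qualifying period is 65 days, under the 95 days limit. (m) is not engaged (no current General Approval is held), so (l) stands. So (e) applies.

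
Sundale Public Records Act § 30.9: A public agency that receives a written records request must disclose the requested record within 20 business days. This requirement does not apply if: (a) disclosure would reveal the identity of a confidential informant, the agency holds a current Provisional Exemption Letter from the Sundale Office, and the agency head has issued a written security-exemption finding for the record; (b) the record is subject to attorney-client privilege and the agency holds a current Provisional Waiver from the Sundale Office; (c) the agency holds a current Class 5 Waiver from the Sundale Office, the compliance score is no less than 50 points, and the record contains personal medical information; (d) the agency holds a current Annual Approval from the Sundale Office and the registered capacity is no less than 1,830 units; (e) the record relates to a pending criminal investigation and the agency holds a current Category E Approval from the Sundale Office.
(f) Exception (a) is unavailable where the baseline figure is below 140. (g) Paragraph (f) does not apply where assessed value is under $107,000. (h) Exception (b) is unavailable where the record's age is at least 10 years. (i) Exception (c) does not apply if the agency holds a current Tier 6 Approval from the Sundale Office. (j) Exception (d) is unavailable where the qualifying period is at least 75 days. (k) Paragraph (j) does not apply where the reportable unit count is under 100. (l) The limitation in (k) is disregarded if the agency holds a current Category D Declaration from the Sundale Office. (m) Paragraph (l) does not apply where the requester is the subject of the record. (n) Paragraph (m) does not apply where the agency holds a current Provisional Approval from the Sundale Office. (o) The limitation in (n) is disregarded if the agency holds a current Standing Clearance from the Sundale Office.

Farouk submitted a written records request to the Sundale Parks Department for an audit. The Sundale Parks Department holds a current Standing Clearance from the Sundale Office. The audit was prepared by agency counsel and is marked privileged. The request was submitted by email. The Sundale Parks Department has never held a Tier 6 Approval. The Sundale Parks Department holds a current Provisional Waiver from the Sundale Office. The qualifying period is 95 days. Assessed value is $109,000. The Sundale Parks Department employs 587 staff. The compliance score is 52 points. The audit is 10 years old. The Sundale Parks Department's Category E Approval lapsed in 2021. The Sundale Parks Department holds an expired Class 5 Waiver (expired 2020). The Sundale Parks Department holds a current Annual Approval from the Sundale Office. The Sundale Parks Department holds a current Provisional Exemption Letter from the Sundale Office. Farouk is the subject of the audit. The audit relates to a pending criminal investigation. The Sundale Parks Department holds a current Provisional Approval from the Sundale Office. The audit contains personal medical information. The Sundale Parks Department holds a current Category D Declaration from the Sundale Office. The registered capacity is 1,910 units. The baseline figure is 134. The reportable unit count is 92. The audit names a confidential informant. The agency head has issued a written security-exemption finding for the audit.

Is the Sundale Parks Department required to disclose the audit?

No — exception (d) applies; the Sundale Parks Department is not required to disclose the audit.

Exception (a) is satisfied on its face — the audit names a confidential informant; a current Provisional Exemption Letter is held; a written security-exemption finding has been issued. Turning to paragraphs (f)–(g): (f) is engaged — the baseline figure is 134, below the 140 limit. (g) does not operate here (assessed value is $109,000, not under $107,000), so (f) stands. (a) is therefore removed.
Exception (b)'s conditions are all satisfied: the audit is privileged; a current Provisional Waiver is held. However, paragraph (h) must be considered: (h) operates against (b): the record's age is 10 years, meeting the 10 years threshold. (b) is therefore removed.
Exception (c) does not apply: the Class 5 Waiver is not current.
Exception (d): a current Annual Approval is held; the registered capacity is 1,910 units, meeting the 1,830 units threshold — every condition holds. Applying paragraphs (j)–(o): (j) operates (the qualifying period is 95 days, meeting the 75 days threshold), but yields to (k): (k) is triggered — the reportable unit count is 92, under the 100 limit. (l) operates (a current Category D Declaration is held), but is set aside by (m): (m) operates against (l): Farouk is the subject of the audit. (n) is triggered (a current Provisional Approval is held), but is displaced by (o): (o) is triggered — a current Standing Clearance is held. So (d) applies.
Exception (e) does not apply: there is no Category E Approval in force.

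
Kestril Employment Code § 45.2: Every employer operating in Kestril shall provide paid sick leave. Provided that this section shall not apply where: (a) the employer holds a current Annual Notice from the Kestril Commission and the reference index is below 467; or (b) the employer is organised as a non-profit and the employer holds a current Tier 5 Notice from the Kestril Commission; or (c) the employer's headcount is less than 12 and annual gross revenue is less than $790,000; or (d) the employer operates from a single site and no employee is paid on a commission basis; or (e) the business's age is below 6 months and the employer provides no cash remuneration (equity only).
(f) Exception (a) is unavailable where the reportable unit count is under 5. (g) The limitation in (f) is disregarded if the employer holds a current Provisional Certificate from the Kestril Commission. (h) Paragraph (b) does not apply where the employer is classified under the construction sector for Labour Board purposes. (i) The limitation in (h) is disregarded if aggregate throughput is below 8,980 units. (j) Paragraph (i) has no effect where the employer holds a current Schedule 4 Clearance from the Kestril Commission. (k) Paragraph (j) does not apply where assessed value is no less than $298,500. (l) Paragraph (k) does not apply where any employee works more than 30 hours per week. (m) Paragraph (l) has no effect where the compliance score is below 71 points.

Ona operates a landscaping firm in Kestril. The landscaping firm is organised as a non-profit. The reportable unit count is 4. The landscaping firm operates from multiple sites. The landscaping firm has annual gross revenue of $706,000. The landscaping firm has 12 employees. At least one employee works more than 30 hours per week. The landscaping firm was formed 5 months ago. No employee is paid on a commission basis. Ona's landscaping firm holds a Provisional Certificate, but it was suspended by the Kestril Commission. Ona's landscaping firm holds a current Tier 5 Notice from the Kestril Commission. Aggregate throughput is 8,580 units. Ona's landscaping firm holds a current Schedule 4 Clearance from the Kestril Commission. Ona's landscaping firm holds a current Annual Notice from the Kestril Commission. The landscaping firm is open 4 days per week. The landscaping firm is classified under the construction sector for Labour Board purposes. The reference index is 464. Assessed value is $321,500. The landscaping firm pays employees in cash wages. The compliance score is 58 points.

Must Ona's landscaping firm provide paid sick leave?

Exception (a)'s conditions are all satisfied: a current Annual Notice is held; the reference index is 464, below the 467 limit. However, paragraphs (f)–(g) must be considered: (f) operates against (a): the reportable unit count is 4, under the 5 limit. (g) is inapplicable (the Provisional Certificate is not current), so (f) stands. So (a) is unavailable.
Exception (b)'s conditions are all satisfied: the employer is a non-profit; a current Tier 5 Notice is held. Applying paragraphs (h)–(m): (h) operates (the landscaping firm is classified under the construction sector), but is set aside by (i): (i) is engaged — aggregate throughput is 8,580 units, below the 8,980 units limit. (j) operates (a current Schedule 4 Clearance is held), but yields to (k): (k) operates against (j): assessed value is $321,500, meeting the $298,500 threshold. (l) would limit (k) — at least one employee exceeds 30 hours/week — but (m) sets (l) aside: (m) operates against (l): the compliance score is 58 points, below the 71 points limit. So (b) applies.
Exception (c) fails — the employer's headcount is 12, not less than 12.
Exception (d) does not apply: the employer operates from multiple sites.
Exception (e) does not apply: employees are paid cash wages.

No — exception (b) applies; Ona's landscaping firm is not required to provide paid sick leave.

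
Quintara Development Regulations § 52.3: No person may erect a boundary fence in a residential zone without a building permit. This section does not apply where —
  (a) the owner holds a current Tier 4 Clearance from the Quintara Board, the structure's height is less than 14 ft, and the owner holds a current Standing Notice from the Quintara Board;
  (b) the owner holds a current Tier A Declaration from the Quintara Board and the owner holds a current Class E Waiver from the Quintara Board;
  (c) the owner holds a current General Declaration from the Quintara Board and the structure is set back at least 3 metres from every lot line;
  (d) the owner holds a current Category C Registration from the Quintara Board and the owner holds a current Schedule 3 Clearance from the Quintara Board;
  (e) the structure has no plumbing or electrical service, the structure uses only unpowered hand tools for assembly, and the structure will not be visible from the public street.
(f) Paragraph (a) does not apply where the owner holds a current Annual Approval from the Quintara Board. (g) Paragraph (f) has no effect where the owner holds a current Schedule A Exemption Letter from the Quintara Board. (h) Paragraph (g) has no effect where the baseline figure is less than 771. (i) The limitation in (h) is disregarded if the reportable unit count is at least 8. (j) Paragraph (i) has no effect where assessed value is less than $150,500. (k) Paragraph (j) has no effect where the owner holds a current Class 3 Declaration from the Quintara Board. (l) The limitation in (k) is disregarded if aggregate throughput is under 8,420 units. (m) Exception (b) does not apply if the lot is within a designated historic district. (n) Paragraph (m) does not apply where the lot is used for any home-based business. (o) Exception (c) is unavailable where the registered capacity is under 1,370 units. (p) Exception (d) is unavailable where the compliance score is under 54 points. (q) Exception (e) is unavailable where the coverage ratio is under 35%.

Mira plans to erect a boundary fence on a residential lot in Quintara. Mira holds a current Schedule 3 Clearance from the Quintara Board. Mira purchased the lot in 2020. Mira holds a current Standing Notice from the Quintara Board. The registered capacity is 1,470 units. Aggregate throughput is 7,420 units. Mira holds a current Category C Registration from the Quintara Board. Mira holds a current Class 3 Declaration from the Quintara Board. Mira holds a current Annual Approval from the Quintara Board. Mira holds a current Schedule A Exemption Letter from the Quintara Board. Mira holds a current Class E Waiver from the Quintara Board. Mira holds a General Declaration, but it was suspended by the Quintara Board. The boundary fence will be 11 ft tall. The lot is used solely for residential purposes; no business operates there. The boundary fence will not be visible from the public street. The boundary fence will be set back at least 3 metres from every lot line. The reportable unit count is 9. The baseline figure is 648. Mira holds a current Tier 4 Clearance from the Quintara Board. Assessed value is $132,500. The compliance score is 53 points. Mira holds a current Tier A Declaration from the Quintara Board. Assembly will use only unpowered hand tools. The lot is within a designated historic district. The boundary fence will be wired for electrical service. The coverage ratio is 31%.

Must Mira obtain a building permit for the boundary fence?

Exception (a)'s conditions are all satisfied: a current Tier 4 Clearance is held; the structure's height is 11 ft, less than the 14 ft limit; a current Standing Notice is held. But applying paragraphs (f)–(l): (f) operates against (a): a current Annual Approval is held. (g) is triggered (a current Schedule A Exemption Letter is held), but is overridden by (h): (h) applies — the baseline figure is 648, less than the 771 limit. (i) would limit (h) — the reportable unit count is 9, meeting the 8 threshold — but (j) sets (i) aside: (j) operates against (i): assessed value is $132,500, less than the $150,500 limit. (k) would limit (j) — a current Class 3 Declaration is held — but (l) sets (k) aside: (l) is engaged — aggregate throughput is 7,420 units, under the 8,420 units limit. (a) is therefore removed.
Exception (b) is satisfied on its face — a current Tier A Declaration is held; a current Class E Waiver is held. But: (m) applies — the lot is in a historic district. (n), which would lift (m), is inapplicable — the lot is solely residential. So (b) is unavailable.
Exception (c) requires that the owner holds a current General Declaration from the Quintara Board; but the General Declaration is not current, so (c) is unavailable.
Exception (d) is satisfied on its face — a current Category C Registration is held; a current Schedule 3 Clearance is held. But: (p) operates against (d): the compliance score is 53 points, under the 54 points limit. Exception (d) does not apply.
Exception (e) does not apply: electrical service is planned.
No exception is made out. Mira falls within the general rule.

Yes — Mira must obtain a building permit.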